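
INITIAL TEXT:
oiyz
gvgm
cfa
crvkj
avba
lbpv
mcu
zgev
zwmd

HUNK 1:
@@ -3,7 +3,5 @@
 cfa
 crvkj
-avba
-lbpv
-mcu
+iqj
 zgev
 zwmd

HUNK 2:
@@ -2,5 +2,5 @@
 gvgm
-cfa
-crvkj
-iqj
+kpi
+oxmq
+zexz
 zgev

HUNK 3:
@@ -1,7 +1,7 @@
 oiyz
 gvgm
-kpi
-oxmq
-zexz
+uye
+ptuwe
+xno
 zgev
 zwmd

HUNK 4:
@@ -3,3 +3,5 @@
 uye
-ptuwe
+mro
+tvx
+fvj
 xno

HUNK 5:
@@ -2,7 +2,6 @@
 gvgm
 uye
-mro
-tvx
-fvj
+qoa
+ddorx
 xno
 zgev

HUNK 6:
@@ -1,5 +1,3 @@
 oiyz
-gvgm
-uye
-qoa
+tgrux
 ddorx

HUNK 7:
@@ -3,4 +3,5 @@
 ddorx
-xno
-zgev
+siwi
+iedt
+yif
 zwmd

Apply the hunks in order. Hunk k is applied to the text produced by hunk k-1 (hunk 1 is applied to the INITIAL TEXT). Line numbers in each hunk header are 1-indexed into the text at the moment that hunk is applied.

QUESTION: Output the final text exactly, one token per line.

Hunk 1: at line 3 remove [avba,lbpv,mcu] add [iqj] -> 7 lines: oiyz gvgm cfa crvkj iqj zgev zwmd
Hunk 2: at line 2 remove [cfa,crvkj,iqj] add [kpi,oxmq,zexz] -> 7 lines: oiyz gvgm kpi oxmq zexz zgev zwmd
Hunk 3: at line 1 remove [kpi,oxmq,zexz] add [uye,ptuwe,xno] -> 7 lines: oiyz gvgm uye ptuwe xno zgev zwmd
Hunk 4: at line 3 remove [ptuwe] add [mro,tvx,fvj] -> 9 lines: oiyz gvgm uye mro tvx fvj xno zgev zwmd
Hunk 5: at line 2 remove [mro,tvx,fvj] add [qoa,ddorx] -> 8 lines: oiyz gvgm uye qoa ddorx xno zgev zwmd
Hunk 6: at line 1 remove [gvgm,uye,qoa] add [tgrux] -> 6 lines: oiyz tgrux ddorx xno zgev zwmd
Hunk 7: at line 3 remove [xno,zgev] add [siwi,iedt,yif] -> 7 lines: oiyz tgrux ddorx siwi iedt yif zwmd

Answer: oiyz
tgrux
ddorx
siwi
iedt
yif
zwmd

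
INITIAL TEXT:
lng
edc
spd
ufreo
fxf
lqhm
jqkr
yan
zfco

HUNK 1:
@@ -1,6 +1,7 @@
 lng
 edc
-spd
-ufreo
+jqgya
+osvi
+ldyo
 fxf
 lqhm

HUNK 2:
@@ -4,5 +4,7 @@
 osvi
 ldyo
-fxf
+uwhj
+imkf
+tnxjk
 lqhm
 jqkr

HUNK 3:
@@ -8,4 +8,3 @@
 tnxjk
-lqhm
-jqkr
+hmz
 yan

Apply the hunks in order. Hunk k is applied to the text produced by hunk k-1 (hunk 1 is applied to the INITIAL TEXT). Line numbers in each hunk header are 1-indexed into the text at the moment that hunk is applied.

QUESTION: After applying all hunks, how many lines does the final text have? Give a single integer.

Hunk 1: at line 1 remove [spd,ufreo] add [jqgya,osvi,ldyo] -> 10 lines: lng edc jqgya osvi ldyo fxf lqhm jqkr yan zfco
Hunk 2: at line 4 remove [fxf] add [uwhj,imkf,tnxjk] -> 12 lines: lng edc jqgya osvi ldyo uwhj imkf tnxjk lqhm jqkr yan zfco
Hunk 3: at line 8 remove [lqhm,jqkr] add [hmz] -> 11 lines: lng edc jqgya osvi ldyo uwhj imkf tnxjk hmz yan zfco
Final line count: 11

Answer: 11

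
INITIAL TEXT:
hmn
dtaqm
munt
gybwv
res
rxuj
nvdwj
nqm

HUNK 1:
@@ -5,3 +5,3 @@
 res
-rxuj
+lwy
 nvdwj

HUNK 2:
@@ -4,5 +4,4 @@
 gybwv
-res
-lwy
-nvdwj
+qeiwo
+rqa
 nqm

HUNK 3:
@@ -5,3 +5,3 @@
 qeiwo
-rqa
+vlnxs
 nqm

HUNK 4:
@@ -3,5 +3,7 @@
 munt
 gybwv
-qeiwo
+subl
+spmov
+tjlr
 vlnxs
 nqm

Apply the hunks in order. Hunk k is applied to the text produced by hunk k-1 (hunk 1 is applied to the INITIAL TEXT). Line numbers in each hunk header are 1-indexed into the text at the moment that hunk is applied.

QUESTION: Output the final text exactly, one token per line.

Answer: hmn
dtaqm
munt
gybwv
subl
spmov
tjlr
vlnxs
nqm

Derivation:
Hunk 1: at line 5 remove [rxuj] add [lwy] -> 8 lines: hmn dtaqm munt gybwv res lwy nvdwj nqm
Hunk 2: at line 4 remove [res,lwy,nvdwj] add [qeiwo,rqa] -> 7 lines: hmn dtaqm munt gybwv qeiwo rqa nqm
Hunk 3: at line 5 remove [rqa] add [vlnxs] -> 7 lines: hmn dtaqm munt gybwv qeiwo vlnxs nqm
Hunk 4: at line 3 remove [qeiwo] add [subl,spmov,tjlr] -> 9 lines: hmn dtaqm munt gybwv subl spmov tjlr vlnxs nqm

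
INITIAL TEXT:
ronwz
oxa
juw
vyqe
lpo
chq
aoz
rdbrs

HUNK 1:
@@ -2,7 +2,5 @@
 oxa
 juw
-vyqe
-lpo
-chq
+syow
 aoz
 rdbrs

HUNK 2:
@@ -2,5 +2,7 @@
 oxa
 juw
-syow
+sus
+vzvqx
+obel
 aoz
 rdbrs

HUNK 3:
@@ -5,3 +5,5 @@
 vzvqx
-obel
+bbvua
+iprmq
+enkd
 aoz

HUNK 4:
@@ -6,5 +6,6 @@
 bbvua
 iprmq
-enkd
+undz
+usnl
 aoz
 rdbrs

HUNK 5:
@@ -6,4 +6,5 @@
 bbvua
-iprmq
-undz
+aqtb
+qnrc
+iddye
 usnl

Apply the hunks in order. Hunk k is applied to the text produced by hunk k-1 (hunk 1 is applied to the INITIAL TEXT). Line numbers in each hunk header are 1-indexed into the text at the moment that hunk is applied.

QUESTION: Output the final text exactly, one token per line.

Hunk 1: at line 2 remove [vyqe,lpo,chq] add [syow] -> 6 lines: ronwz oxa juw syow aoz rdbrs
Hunk 2: at line 2 remove [syow] add [sus,vzvqx,obel] -> 8 lines: ronwz oxa juw sus vzvqx obel aoz rdbrs
Hunk 3: at line 5 remove [obel] add [bbvua,iprmq,enkd] -> 10 lines: ronwz oxa juw sus vzvqx bbvua iprmq enkd aoz rdbrs
Hunk 4: at line 6 remove [enkd] add [undz,usnl] -> 11 lines: ronwz oxa juw sus vzvqx bbvua iprmq undz usnl aoz rdbrs
Hunk 5: at line 6 remove [iprmq,undz] add [aqtb,qnrc,iddye] -> 12 lines: ronwz oxa juw sus vzvqx bbvua aqtb qnrc iddye usnl aoz rdbrs

Answer: ronwz
oxa
juw
sus
vzvqx
bbvua
aqtb
qnrc
iddye
usnl
aoz
rdbrs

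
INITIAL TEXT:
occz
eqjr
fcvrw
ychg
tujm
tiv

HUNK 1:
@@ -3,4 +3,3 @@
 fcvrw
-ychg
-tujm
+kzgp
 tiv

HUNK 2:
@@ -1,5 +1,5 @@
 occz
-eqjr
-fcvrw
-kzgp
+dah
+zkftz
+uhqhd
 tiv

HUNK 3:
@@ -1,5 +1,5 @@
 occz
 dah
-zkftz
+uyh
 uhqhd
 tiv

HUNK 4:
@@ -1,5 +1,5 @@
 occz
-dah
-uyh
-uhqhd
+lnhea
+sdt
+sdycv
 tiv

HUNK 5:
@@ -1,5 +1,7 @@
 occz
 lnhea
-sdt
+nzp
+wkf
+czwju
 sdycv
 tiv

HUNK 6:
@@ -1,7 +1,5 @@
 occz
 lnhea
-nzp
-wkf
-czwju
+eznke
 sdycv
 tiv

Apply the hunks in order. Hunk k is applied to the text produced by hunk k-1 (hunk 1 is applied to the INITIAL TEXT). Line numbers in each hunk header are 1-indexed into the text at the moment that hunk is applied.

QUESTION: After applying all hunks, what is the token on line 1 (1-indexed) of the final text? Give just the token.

Answer: occz

Derivation:
Hunk 1: at line 3 remove [ychg,tujm] add [kzgp] -> 5 lines: occz eqjr fcvrw kzgp tiv
Hunk 2: at line 1 remove [eqjr,fcvrw,kzgp] add [dah,zkftz,uhqhd] -> 5 lines: occz dah zkftz uhqhd tiv
Hunk 3: at line 1 remove [zkftz] add [uyh] -> 5 lines: occz dah uyh uhqhd tiv
Hunk 4: at line 1 remove [dah,uyh,uhqhd] add [lnhea,sdt,sdycv] -> 5 lines: occz lnhea sdt sdycv tiv
Hunk 5: at line 1 remove [sdt] add [nzp,wkf,czwju] -> 7 lines: occz lnhea nzp wkf czwju sdycv tiv
Hunk 6: at line 1 remove [nzp,wkf,czwju] add [eznke] -> 5 lines: occz lnhea eznke sdycv tiv
Final line 1: occz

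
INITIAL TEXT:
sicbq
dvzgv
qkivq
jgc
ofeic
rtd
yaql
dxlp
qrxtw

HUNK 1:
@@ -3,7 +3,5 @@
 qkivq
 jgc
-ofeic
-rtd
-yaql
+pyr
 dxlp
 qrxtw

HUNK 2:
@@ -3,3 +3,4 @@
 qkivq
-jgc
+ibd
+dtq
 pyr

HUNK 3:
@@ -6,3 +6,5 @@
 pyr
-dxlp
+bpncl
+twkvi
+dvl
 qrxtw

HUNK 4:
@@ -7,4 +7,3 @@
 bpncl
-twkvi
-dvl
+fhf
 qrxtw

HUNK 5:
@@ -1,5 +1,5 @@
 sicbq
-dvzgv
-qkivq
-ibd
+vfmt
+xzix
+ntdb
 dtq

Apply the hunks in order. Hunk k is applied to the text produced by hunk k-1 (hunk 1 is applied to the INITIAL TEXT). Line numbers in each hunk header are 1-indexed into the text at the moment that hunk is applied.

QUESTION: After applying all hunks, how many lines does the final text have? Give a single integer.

Answer: 9

Derivation:
Hunk 1: at line 3 remove [ofeic,rtd,yaql] add [pyr] -> 7 lines: sicbq dvzgv qkivq jgc pyr dxlp qrxtw
Hunk 2: at line 3 remove [jgc] add [ibd,dtq] -> 8 lines: sicbq dvzgv qkivq ibd dtq pyr dxlp qrxtw
Hunk 3: at line 6 remove [dxlp] add [bpncl,twkvi,dvl] -> 10 lines: sicbq dvzgv qkivq ibd dtq pyr bpncl twkvi dvl qrxtw
Hunk 4: at line 7 remove [twkvi,dvl] add [fhf] -> 9 lines: sicbq dvzgv qkivq ibd dtq pyr bpncl fhf qrxtw
Hunk 5: at line 1 remove [dvzgv,qkivq,ibd] add [vfmt,xzix,ntdb] -> 9 lines: sicbq vfmt xzix ntdb dtq pyr bpncl fhf qrxtw
Final line count: 9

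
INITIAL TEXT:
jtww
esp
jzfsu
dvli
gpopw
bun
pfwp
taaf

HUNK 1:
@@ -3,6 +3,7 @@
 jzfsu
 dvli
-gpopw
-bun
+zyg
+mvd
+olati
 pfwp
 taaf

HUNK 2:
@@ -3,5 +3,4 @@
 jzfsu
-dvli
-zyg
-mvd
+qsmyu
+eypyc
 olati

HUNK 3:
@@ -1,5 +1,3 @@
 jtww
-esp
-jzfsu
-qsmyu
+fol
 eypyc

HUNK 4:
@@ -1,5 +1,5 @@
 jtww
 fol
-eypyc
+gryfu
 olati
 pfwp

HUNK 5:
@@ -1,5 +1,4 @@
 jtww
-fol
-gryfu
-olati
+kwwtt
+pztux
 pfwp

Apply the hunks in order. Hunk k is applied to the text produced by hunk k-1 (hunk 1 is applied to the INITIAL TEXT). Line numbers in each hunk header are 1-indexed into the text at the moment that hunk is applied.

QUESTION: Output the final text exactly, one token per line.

Answer: jtww
kwwtt
pztux
pfwp
taaf

Derivation:
Hunk 1: at line 3 remove [gpopw,bun] add [zyg,mvd,olati] -> 9 lines: jtww esp jzfsu dvli zyg mvd olati pfwp taaf
Hunk 2: at line 3 remove [dvli,zyg,mvd] add [qsmyu,eypyc] -> 8 lines: jtww esp jzfsu qsmyu eypyc olati pfwp taaf
Hunk 3: at line 1 remove [esp,jzfsu,qsmyu] add [fol] -> 6 lines: jtww fol eypyc olati pfwp taaf
Hunk 4: at line 1 remove [eypyc] add [gryfu] -> 6 lines: jtww fol gryfu olati pfwp taaf
Hunk 5: at line 1 remove [fol,gryfu,olati] add [kwwtt,pztux] -> 5 lines: jtww kwwtt pztux pfwp taaf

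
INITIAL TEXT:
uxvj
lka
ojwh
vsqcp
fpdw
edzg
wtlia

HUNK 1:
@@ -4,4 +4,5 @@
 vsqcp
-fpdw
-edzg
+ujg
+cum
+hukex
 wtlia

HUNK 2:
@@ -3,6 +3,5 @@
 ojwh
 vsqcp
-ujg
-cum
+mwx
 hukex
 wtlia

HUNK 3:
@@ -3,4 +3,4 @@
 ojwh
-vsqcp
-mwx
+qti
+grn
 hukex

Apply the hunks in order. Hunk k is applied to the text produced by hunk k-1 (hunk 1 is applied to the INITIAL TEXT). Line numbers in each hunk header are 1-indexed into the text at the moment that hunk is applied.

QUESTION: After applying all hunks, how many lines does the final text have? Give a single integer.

Hunk 1: at line 4 remove [fpdw,edzg] add [ujg,cum,hukex] -> 8 lines: uxvj lka ojwh vsqcp ujg cum hukex wtlia
Hunk 2: at line 3 remove [ujg,cum] add [mwx] -> 7 lines: uxvj lka ojwh vsqcp mwx hukex wtlia
Hunk 3: at line 3 remove [vsqcp,mwx] add [qti,grn] -> 7 lines: uxvj lka ojwh qti grn hukex wtlia
Final line count: 7

Answer: 7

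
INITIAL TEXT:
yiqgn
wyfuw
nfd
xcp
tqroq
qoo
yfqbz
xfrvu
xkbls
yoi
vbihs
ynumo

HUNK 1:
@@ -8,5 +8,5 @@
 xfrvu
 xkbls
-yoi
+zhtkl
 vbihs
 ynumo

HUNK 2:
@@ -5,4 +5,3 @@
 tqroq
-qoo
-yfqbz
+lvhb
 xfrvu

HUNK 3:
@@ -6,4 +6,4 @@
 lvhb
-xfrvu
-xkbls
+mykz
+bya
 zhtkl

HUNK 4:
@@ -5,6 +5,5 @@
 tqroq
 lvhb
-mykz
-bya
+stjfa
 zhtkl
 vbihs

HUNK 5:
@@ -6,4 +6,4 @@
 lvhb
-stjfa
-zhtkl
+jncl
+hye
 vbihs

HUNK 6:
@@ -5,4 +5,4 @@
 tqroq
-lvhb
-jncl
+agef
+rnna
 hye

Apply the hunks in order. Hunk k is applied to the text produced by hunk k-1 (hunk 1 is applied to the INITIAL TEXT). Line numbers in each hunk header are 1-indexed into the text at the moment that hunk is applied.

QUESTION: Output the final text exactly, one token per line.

Answer: yiqgn
wyfuw
nfd
xcp
tqroq
agef
rnna
hye
vbihs
ynumo

Derivation:
Hunk 1: at line 8 remove [yoi] add [zhtkl] -> 12 lines: yiqgn wyfuw nfd xcp tqroq qoo yfqbz xfrvu xkbls zhtkl vbihs ynumo
Hunk 2: at line 5 remove [qoo,yfqbz] add [lvhb] -> 11 lines: yiqgn wyfuw nfd xcp tqroq lvhb xfrvu xkbls zhtkl vbihs ynumo
Hunk 3: at line 6 remove [xfrvu,xkbls] add [mykz,bya] -> 11 lines: yiqgn wyfuw nfd xcp tqroq lvhb mykz bya zhtkl vbihs ynumo
Hunk 4: at line 5 remove [mykz,bya] add [stjfa] -> 10 lines: yiqgn wyfuw nfd xcp tqroq lvhb stjfa zhtkl vbihs ynumo
Hunk 5: at line 6 remove [stjfa,zhtkl] add [jncl,hye] -> 10 lines: yiqgn wyfuw nfd xcp tqroq lvhb jncl hye vbihs ynumo
Hunk 6: at line 5 remove [lvhb,jncl] add [agef,rnna] -> 10 lines: yiqgn wyfuw nfd xcp tqroq agef rnna hye vbihs ynumo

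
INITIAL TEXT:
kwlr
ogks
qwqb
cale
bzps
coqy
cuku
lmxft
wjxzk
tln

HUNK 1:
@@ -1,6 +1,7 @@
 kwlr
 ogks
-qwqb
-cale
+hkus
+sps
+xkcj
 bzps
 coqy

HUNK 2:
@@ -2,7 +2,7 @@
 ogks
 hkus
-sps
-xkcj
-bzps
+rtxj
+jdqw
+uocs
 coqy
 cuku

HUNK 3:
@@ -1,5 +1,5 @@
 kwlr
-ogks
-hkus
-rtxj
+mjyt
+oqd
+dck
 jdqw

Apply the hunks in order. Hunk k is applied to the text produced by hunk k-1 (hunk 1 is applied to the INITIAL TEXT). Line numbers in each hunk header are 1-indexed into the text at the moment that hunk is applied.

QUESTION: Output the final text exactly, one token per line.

Answer: kwlr
mjyt
oqd
dck
jdqw
uocs
coqy
cuku
lmxft
wjxzk
tln

Derivation:
Hunk 1: at line 1 remove [qwqb,cale] add [hkus,sps,xkcj] -> 11 lines: kwlr ogks hkus sps xkcj bzps coqy cuku lmxft wjxzk tln
Hunk 2: at line 2 remove [sps,xkcj,bzps] add [rtxj,jdqw,uocs] -> 11 lines: kwlr ogks hkus rtxj jdqw uocs coqy cuku lmxft wjxzk tln
Hunk 3: at line 1 remove [ogks,hkus,rtxj] add [mjyt,oqd,dck] -> 11 lines: kwlr mjyt oqd dck jdqw uocs coqy cuku lmxft wjxzk tln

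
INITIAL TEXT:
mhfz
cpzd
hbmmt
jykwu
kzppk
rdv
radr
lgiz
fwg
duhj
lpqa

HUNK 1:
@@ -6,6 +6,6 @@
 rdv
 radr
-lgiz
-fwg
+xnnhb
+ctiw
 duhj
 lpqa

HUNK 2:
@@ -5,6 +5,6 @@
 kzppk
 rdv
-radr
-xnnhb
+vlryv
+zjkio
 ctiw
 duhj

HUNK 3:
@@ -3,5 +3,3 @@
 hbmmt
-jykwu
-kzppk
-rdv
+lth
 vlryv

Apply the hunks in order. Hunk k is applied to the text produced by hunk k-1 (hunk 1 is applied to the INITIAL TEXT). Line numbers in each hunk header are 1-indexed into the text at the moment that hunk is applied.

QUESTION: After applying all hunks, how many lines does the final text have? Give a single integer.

Answer: 9

Derivation:
Hunk 1: at line 6 remove [lgiz,fwg] add [xnnhb,ctiw] -> 11 lines: mhfz cpzd hbmmt jykwu kzppk rdv radr xnnhb ctiw duhj lpqa
Hunk 2: at line 5 remove [radr,xnnhb] add [vlryv,zjkio] -> 11 lines: mhfz cpzd hbmmt jykwu kzppk rdv vlryv zjkio ctiw duhj lpqa
Hunk 3: at line 3 remove [jykwu,kzppk,rdv] add [lth] -> 9 lines: mhfz cpzd hbmmt lth vlryv zjkio ctiw duhj lpqa
Final line count: 9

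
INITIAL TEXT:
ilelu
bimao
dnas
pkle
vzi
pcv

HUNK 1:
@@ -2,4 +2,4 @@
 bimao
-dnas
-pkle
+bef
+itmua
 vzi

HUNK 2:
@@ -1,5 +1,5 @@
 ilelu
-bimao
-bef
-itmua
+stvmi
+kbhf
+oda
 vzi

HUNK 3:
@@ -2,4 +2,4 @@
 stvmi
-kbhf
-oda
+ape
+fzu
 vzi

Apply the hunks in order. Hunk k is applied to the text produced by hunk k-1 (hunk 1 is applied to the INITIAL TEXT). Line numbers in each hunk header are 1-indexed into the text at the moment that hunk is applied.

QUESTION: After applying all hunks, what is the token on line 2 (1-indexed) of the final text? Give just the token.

Answer: stvmi

Derivation:
Hunk 1: at line 2 remove [dnas,pkle] add [bef,itmua] -> 6 lines: ilelu bimao bef itmua vzi pcv
Hunk 2: at line 1 remove [bimao,bef,itmua] add [stvmi,kbhf,oda] -> 6 lines: ilelu stvmi kbhf oda vzi pcv
Hunk 3: at line 2 remove [kbhf,oda] add [ape,fzu] -> 6 lines: ilelu stvmi ape fzu vzi pcv
Final line 2: stvmi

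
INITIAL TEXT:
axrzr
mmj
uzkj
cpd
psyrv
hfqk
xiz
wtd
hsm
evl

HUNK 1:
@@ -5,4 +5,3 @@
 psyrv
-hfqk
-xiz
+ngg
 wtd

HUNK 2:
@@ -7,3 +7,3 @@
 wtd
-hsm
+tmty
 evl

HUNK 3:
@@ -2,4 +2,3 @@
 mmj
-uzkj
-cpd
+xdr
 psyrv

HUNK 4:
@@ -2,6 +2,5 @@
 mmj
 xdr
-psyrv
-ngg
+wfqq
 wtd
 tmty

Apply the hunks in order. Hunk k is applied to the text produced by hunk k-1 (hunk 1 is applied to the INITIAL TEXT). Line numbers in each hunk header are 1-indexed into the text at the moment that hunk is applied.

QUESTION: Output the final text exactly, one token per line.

Answer: axrzr
mmj
xdr
wfqq
wtd
tmty
evl

Derivation:
Hunk 1: at line 5 remove [hfqk,xiz] add [ngg] -> 9 lines: axrzr mmj uzkj cpd psyrv ngg wtd hsm evl
Hunk 2: at line 7 remove [hsm] add [tmty] -> 9 lines: axrzr mmj uzkj cpd psyrv ngg wtd tmty evl
Hunk 3: at line 2 remove [uzkj,cpd] add [xdr] -> 8 lines: axrzr mmj xdr psyrv ngg wtd tmty evl
Hunk 4: at line 2 remove [psyrv,ngg] add [wfqq] -> 7 lines: axrzr mmj xdr wfqq wtd tmty evl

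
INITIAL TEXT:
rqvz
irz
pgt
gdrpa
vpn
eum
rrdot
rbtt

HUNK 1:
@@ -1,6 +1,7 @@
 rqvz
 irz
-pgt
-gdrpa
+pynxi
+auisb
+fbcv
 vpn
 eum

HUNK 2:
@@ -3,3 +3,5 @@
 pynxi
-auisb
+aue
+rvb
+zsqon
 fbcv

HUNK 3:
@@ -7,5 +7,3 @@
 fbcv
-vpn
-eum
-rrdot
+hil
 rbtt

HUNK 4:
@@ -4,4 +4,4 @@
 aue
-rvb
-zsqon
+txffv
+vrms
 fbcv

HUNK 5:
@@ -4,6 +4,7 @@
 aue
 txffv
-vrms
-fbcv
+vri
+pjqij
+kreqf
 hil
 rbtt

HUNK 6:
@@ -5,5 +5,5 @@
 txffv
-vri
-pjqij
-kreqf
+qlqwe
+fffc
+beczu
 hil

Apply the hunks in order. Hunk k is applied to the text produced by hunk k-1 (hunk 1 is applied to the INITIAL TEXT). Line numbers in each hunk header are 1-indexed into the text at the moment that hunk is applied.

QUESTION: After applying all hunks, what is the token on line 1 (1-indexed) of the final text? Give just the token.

Answer: rqvz

Derivation:
Hunk 1: at line 1 remove [pgt,gdrpa] add [pynxi,auisb,fbcv] -> 9 lines: rqvz irz pynxi auisb fbcv vpn eum rrdot rbtt
Hunk 2: at line 3 remove [auisb] add [aue,rvb,zsqon] -> 11 lines: rqvz irz pynxi aue rvb zsqon fbcv vpn eum rrdot rbtt
Hunk 3: at line 7 remove [vpn,eum,rrdot] add [hil] -> 9 lines: rqvz irz pynxi aue rvb zsqon fbcv hil rbtt
Hunk 4: at line 4 remove [rvb,zsqon] add [txffv,vrms] -> 9 lines: rqvz irz pynxi aue txffv vrms fbcv hil rbtt
Hunk 5: at line 4 remove [vrms,fbcv] add [vri,pjqij,kreqf] -> 10 lines: rqvz irz pynxi aue txffv vri pjqij kreqf hil rbtt
Hunk 6: at line 5 remove [vri,pjqij,kreqf] add [qlqwe,fffc,beczu] -> 10 lines: rqvz irz pynxi aue txffv qlqwe fffc beczu hil rbtt
Final line 1: rqvz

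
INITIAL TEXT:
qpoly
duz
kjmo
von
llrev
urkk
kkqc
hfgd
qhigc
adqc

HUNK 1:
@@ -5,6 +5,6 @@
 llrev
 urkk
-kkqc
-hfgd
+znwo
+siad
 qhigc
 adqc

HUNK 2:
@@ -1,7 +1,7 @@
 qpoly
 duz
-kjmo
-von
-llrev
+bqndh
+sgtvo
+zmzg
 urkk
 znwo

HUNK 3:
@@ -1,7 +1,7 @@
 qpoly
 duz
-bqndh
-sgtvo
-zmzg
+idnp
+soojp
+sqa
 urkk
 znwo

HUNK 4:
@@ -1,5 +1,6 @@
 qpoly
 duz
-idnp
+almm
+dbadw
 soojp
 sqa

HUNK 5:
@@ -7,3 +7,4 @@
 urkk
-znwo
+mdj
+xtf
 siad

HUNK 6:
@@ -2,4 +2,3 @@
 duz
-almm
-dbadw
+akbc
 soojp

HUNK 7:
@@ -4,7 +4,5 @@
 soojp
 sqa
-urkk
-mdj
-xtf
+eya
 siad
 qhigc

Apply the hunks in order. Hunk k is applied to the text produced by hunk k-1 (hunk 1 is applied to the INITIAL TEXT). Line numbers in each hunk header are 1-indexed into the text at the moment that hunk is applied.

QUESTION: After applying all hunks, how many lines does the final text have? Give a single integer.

Answer: 9

Derivation:
Hunk 1: at line 5 remove [kkqc,hfgd] add [znwo,siad] -> 10 lines: qpoly duz kjmo von llrev urkk znwo siad qhigc adqc
Hunk 2: at line 1 remove [kjmo,von,llrev] add [bqndh,sgtvo,zmzg] -> 10 lines: qpoly duz bqndh sgtvo zmzg urkk znwo siad qhigc adqc
Hunk 3: at line 1 remove [bqndh,sgtvo,zmzg] add [idnp,soojp,sqa] -> 10 lines: qpoly duz idnp soojp sqa urkk znwo siad qhigc adqc
Hunk 4: at line 1 remove [idnp] add [almm,dbadw] -> 11 lines: qpoly duz almm dbadw soojp sqa urkk znwo siad qhigc adqc
Hunk 5: at line 7 remove [znwo] add [mdj,xtf] -> 12 lines: qpoly duz almm dbadw soojp sqa urkk mdj xtf siad qhigc adqc
Hunk 6: at line 2 remove [almm,dbadw] add [akbc] -> 11 lines: qpoly duz akbc soojp sqa urkk mdj xtf siad qhigc adqc
Hunk 7: at line 4 remove [urkk,mdj,xtf] add [eya] -> 9 lines: qpoly duz akbc soojp sqa eya siad qhigc adqc
Final line count: 9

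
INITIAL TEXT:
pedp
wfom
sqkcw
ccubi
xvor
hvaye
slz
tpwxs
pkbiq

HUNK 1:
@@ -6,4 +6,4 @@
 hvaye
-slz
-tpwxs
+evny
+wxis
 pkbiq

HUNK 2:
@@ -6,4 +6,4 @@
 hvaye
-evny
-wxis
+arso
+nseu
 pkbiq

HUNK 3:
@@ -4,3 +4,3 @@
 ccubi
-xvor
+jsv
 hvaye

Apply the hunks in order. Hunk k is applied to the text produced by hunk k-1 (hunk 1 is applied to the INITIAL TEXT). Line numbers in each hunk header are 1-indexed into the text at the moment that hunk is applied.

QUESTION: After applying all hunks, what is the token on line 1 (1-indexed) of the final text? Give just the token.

Answer: pedp

Derivation:
Hunk 1: at line 6 remove [slz,tpwxs] add [evny,wxis] -> 9 lines: pedp wfom sqkcw ccubi xvor hvaye evny wxis pkbiq
Hunk 2: at line 6 remove [evny,wxis] add [arso,nseu] -> 9 lines: pedp wfom sqkcw ccubi xvor hvaye arso nseu pkbiq
Hunk 3: at line 4 remove [xvor] add [jsv] -> 9 lines: pedp wfom sqkcw ccubi jsv hvaye arso nseu pkbiq
Final line 1: pedp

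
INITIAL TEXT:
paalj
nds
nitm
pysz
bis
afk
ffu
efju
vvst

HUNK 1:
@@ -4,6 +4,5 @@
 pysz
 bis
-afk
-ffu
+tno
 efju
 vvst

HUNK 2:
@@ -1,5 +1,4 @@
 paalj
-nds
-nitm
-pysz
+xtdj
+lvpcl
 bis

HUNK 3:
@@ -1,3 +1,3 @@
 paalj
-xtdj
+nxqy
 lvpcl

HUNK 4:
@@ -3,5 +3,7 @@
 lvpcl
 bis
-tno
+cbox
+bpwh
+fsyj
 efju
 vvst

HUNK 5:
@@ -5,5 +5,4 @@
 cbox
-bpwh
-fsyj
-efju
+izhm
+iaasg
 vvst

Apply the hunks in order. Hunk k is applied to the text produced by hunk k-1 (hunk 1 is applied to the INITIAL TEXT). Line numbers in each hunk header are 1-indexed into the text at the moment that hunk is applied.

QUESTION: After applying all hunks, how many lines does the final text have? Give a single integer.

Hunk 1: at line 4 remove [afk,ffu] add [tno] -> 8 lines: paalj nds nitm pysz bis tno efju vvst
Hunk 2: at line 1 remove [nds,nitm,pysz] add [xtdj,lvpcl] -> 7 lines: paalj xtdj lvpcl bis tno efju vvst
Hunk 3: at line 1 remove [xtdj] add [nxqy] -> 7 lines: paalj nxqy lvpcl bis tno efju vvst
Hunk 4: at line 3 remove [tno] add [cbox,bpwh,fsyj] -> 9 lines: paalj nxqy lvpcl bis cbox bpwh fsyj efju vvst
Hunk 5: at line 5 remove [bpwh,fsyj,efju] add [izhm,iaasg] -> 8 lines: paalj nxqy lvpcl bis cbox izhm iaasg vvst
Final line count: 8

Answer: 8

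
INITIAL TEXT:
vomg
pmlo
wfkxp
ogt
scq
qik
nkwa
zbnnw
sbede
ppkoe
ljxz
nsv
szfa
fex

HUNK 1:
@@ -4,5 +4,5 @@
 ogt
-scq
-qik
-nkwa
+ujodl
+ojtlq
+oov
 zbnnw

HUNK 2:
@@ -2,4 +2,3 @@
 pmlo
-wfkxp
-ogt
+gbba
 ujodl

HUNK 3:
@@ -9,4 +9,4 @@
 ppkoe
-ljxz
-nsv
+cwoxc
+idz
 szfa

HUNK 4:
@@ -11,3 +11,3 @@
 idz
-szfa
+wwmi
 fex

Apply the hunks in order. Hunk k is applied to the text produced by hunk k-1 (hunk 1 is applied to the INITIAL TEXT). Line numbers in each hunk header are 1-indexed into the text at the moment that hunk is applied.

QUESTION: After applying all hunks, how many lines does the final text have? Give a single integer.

Answer: 13

Derivation:
Hunk 1: at line 4 remove [scq,qik,nkwa] add [ujodl,ojtlq,oov] -> 14 lines: vomg pmlo wfkxp ogt ujodl ojtlq oov zbnnw sbede ppkoe ljxz nsv szfa fex
Hunk 2: at line 2 remove [wfkxp,ogt] add [gbba] -> 13 lines: vomg pmlo gbba ujodl ojtlq oov zbnnw sbede ppkoe ljxz nsv szfa fex
Hunk 3: at line 9 remove [ljxz,nsv] add [cwoxc,idz] -> 13 lines: vomg pmlo gbba ujodl ojtlq oov zbnnw sbede ppkoe cwoxc idz szfa fex
Hunk 4: at line 11 remove [szfa] add [wwmi] -> 13 lines: vomg pmlo gbba ujodl ojtlq oov zbnnw sbede ppkoe cwoxc idz wwmi fex
Final line count: 13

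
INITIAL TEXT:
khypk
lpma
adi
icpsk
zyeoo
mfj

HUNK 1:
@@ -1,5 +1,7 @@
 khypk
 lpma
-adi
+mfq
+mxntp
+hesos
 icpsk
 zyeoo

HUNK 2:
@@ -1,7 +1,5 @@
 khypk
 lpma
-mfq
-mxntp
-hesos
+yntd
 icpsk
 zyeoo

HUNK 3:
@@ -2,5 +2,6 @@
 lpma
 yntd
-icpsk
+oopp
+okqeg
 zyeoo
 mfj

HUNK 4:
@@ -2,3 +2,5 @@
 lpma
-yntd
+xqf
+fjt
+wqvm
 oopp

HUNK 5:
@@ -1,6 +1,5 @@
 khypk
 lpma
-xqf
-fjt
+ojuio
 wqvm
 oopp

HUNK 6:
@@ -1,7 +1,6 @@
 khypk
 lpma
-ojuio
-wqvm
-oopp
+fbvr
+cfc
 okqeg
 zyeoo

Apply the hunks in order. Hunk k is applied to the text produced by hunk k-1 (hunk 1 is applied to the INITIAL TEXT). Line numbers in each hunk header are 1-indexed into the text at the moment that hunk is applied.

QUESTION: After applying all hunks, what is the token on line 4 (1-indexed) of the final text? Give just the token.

Answer: cfc

Derivation:
Hunk 1: at line 1 remove [adi] add [mfq,mxntp,hesos] -> 8 lines: khypk lpma mfq mxntp hesos icpsk zyeoo mfj
Hunk 2: at line 1 remove [mfq,mxntp,hesos] add [yntd] -> 6 lines: khypk lpma yntd icpsk zyeoo mfj
Hunk 3: at line 2 remove [icpsk] add [oopp,okqeg] -> 7 lines: khypk lpma yntd oopp okqeg zyeoo mfj
Hunk 4: at line 2 remove [yntd] add [xqf,fjt,wqvm] -> 9 lines: khypk lpma xqf fjt wqvm oopp okqeg zyeoo mfj
Hunk 5: at line 1 remove [xqf,fjt] add [ojuio] -> 8 lines: khypk lpma ojuio wqvm oopp okqeg zyeoo mfj
Hunk 6: at line 1 remove [ojuio,wqvm,oopp] add [fbvr,cfc] -> 7 lines: khypk lpma fbvr cfc okqeg zyeoo mfj
Final line 4: cfc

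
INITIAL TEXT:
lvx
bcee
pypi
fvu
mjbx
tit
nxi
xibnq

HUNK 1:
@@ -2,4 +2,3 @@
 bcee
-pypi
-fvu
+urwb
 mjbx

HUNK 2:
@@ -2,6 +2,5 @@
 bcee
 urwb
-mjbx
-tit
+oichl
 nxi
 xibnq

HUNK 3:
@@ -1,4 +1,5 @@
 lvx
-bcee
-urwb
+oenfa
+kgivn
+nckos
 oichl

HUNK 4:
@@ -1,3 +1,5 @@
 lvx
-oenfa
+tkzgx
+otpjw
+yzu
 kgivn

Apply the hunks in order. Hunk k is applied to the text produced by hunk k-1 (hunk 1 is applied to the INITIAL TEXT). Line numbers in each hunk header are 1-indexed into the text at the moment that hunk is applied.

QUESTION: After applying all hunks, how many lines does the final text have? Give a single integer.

Hunk 1: at line 2 remove [pypi,fvu] add [urwb] -> 7 lines: lvx bcee urwb mjbx tit nxi xibnq
Hunk 2: at line 2 remove [mjbx,tit] add [oichl] -> 6 lines: lvx bcee urwb oichl nxi xibnq
Hunk 3: at line 1 remove [bcee,urwb] add [oenfa,kgivn,nckos] -> 7 lines: lvx oenfa kgivn nckos oichl nxi xibnq
Hunk 4: at line 1 remove [oenfa] add [tkzgx,otpjw,yzu] -> 9 lines: lvx tkzgx otpjw yzu kgivn nckos oichl nxi xibnq
Final line count: 9

Answer: 9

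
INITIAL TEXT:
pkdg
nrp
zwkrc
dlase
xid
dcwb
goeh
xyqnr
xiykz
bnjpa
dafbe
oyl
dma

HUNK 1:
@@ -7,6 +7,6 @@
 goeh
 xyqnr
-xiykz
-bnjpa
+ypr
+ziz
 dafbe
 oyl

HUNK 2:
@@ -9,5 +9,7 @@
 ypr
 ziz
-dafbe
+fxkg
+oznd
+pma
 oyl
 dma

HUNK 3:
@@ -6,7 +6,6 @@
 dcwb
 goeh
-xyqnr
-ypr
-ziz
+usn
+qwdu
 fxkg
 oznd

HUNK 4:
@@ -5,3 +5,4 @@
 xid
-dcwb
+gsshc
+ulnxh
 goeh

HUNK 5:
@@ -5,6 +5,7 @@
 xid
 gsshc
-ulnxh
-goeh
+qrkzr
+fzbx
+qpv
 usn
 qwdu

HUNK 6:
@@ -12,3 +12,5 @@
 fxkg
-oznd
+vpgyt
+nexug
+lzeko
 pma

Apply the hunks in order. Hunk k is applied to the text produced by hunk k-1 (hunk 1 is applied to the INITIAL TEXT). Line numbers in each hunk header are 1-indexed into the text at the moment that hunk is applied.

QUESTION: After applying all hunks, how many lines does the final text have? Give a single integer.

Answer: 18

Derivation:
Hunk 1: at line 7 remove [xiykz,bnjpa] add [ypr,ziz] -> 13 lines: pkdg nrp zwkrc dlase xid dcwb goeh xyqnr ypr ziz dafbe oyl dma
Hunk 2: at line 9 remove [dafbe] add [fxkg,oznd,pma] -> 15 lines: pkdg nrp zwkrc dlase xid dcwb goeh xyqnr ypr ziz fxkg oznd pma oyl dma
Hunk 3: at line 6 remove [xyqnr,ypr,ziz] add [usn,qwdu] -> 14 lines: pkdg nrp zwkrc dlase xid dcwb goeh usn qwdu fxkg oznd pma oyl dma
Hunk 4: at line 5 remove [dcwb] add [gsshc,ulnxh] -> 15 lines: pkdg nrp zwkrc dlase xid gsshc ulnxh goeh usn qwdu fxkg oznd pma oyl dma
Hunk 5: at line 5 remove [ulnxh,goeh] add [qrkzr,fzbx,qpv] -> 16 lines: pkdg nrp zwkrc dlase xid gsshc qrkzr fzbx qpv usn qwdu fxkg oznd pma oyl dma
Hunk 6: at line 12 remove [oznd] add [vpgyt,nexug,lzeko] -> 18 lines: pkdg nrp zwkrc dlase xid gsshc qrkzr fzbx qpv usn qwdu fxkg vpgyt nexug lzeko pma oyl dma
Final line count: 18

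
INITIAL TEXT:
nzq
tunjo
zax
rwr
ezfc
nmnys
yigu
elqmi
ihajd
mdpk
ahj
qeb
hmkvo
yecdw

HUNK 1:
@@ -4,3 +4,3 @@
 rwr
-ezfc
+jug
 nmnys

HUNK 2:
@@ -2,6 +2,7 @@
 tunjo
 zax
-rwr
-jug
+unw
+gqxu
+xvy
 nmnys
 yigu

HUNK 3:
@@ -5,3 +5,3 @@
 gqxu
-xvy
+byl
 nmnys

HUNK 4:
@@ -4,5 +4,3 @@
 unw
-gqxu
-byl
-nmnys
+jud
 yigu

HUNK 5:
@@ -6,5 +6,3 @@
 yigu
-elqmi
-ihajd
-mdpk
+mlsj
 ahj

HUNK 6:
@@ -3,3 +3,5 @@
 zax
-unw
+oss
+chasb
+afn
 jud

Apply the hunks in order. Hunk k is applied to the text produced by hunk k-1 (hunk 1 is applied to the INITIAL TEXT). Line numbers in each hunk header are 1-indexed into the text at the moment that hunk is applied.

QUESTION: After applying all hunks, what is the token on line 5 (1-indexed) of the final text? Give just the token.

Hunk 1: at line 4 remove [ezfc] add [jug] -> 14 lines: nzq tunjo zax rwr jug nmnys yigu elqmi ihajd mdpk ahj qeb hmkvo yecdw
Hunk 2: at line 2 remove [rwr,jug] add [unw,gqxu,xvy] -> 15 lines: nzq tunjo zax unw gqxu xvy nmnys yigu elqmi ihajd mdpk ahj qeb hmkvo yecdw
Hunk 3: at line 5 remove [xvy] add [byl] -> 15 lines: nzq tunjo zax unw gqxu byl nmnys yigu elqmi ihajd mdpk ahj qeb hmkvo yecdw
Hunk 4: at line 4 remove [gqxu,byl,nmnys] add [jud] -> 13 lines: nzq tunjo zax unw jud yigu elqmi ihajd mdpk ahj qeb hmkvo yecdw
Hunk 5: at line 6 remove [elqmi,ihajd,mdpk] add [mlsj] -> 11 lines: nzq tunjo zax unw jud yigu mlsj ahj qeb hmkvo yecdw
Hunk 6: at line 3 remove [unw] add [oss,chasb,afn] -> 13 lines: nzq tunjo zax oss chasb afn jud yigu mlsj ahj qeb hmkvo yecdw
Final line 5: chasb

Answer: chasb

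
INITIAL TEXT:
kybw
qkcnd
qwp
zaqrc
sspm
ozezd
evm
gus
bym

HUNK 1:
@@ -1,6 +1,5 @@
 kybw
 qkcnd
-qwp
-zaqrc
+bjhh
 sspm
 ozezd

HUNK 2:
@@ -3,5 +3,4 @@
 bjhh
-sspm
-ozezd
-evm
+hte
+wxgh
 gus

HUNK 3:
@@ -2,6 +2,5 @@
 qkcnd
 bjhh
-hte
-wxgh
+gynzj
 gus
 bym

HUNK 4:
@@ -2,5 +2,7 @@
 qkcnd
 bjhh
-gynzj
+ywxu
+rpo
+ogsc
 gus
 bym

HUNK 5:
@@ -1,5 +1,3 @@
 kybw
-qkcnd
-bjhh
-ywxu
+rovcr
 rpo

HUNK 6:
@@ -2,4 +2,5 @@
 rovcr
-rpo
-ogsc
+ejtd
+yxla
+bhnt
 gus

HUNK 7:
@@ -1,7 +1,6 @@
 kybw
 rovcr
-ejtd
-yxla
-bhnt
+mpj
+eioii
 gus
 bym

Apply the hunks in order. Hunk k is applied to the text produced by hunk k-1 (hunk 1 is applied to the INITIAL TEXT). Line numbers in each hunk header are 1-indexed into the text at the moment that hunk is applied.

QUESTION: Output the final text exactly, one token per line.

Answer: kybw
rovcr
mpj
eioii
gus
bym

Derivation:
Hunk 1: at line 1 remove [qwp,zaqrc] add [bjhh] -> 8 lines: kybw qkcnd bjhh sspm ozezd evm gus bym
Hunk 2: at line 3 remove [sspm,ozezd,evm] add [hte,wxgh] -> 7 lines: kybw qkcnd bjhh hte wxgh gus bym
Hunk 3: at line 2 remove [hte,wxgh] add [gynzj] -> 6 lines: kybw qkcnd bjhh gynzj gus bym
Hunk 4: at line 2 remove [gynzj] add [ywxu,rpo,ogsc] -> 8 lines: kybw qkcnd bjhh ywxu rpo ogsc gus bym
Hunk 5: at line 1 remove [qkcnd,bjhh,ywxu] add [rovcr] -> 6 lines: kybw rovcr rpo ogsc gus bym
Hunk 6: at line 2 remove [rpo,ogsc] add [ejtd,yxla,bhnt] -> 7 lines: kybw rovcr ejtd yxla bhnt gus bym
Hunk 7: at line 1 remove [ejtd,yxla,bhnt] add [mpj,eioii] -> 6 lines: kybw rovcr mpj eioii gus bym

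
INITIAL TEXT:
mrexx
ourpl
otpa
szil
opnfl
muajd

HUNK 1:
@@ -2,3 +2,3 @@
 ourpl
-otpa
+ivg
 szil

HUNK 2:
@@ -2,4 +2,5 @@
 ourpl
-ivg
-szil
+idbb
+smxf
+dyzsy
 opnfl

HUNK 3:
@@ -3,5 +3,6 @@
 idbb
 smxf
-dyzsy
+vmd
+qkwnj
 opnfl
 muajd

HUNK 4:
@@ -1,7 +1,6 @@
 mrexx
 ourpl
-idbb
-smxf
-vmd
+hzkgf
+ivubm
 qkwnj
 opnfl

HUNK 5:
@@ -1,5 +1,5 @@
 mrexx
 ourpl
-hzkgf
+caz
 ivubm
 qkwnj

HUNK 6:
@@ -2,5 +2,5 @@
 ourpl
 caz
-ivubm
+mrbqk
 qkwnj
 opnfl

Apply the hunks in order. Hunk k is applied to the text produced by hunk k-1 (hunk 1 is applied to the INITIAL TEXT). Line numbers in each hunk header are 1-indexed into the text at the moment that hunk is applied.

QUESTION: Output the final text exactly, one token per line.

Hunk 1: at line 2 remove [otpa] add [ivg] -> 6 lines: mrexx ourpl ivg szil opnfl muajd
Hunk 2: at line 2 remove [ivg,szil] add [idbb,smxf,dyzsy] -> 7 lines: mrexx ourpl idbb smxf dyzsy opnfl muajd
Hunk 3: at line 3 remove [dyzsy] add [vmd,qkwnj] -> 8 lines: mrexx ourpl idbb smxf vmd qkwnj opnfl muajd
Hunk 4: at line 1 remove [idbb,smxf,vmd] add [hzkgf,ivubm] -> 7 lines: mrexx ourpl hzkgf ivubm qkwnj opnfl muajd
Hunk 5: at line 1 remove [hzkgf] add [caz] -> 7 lines: mrexx ourpl caz ivubm qkwnj opnfl muajd
Hunk 6: at line 2 remove [ivubm] add [mrbqk] -> 7 lines: mrexx ourpl caz mrbqk qkwnj opnfl muajd

Answer: mrexx
ourpl
caz
mrbqk
qkwnj
opnfl
muajd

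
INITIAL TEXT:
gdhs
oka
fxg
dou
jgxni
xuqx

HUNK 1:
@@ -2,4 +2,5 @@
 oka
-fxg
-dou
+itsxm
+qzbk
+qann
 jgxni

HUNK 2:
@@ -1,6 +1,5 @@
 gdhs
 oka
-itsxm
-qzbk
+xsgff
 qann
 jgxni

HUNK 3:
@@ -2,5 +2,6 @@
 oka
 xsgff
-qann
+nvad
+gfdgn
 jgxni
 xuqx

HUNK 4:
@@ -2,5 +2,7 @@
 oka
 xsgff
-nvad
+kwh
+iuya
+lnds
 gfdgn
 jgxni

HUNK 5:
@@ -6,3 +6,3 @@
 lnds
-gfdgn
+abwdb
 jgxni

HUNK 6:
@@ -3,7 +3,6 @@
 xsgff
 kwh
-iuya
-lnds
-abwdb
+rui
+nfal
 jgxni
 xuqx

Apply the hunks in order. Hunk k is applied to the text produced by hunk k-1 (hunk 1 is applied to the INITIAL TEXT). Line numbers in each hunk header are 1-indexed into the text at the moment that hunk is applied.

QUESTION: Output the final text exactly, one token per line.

Hunk 1: at line 2 remove [fxg,dou] add [itsxm,qzbk,qann] -> 7 lines: gdhs oka itsxm qzbk qann jgxni xuqx
Hunk 2: at line 1 remove [itsxm,qzbk] add [xsgff] -> 6 lines: gdhs oka xsgff qann jgxni xuqx
Hunk 3: at line 2 remove [qann] add [nvad,gfdgn] -> 7 lines: gdhs oka xsgff nvad gfdgn jgxni xuqx
Hunk 4: at line 2 remove [nvad] add [kwh,iuya,lnds] -> 9 lines: gdhs oka xsgff kwh iuya lnds gfdgn jgxni xuqx
Hunk 5: at line 6 remove [gfdgn] add [abwdb] -> 9 lines: gdhs oka xsgff kwh iuya lnds abwdb jgxni xuqx
Hunk 6: at line 3 remove [iuya,lnds,abwdb] add [rui,nfal] -> 8 lines: gdhs oka xsgff kwh rui nfal jgxni xuqx

Answer: gdhs
oka
xsgff
kwh
rui
nfal
jgxni
xuqx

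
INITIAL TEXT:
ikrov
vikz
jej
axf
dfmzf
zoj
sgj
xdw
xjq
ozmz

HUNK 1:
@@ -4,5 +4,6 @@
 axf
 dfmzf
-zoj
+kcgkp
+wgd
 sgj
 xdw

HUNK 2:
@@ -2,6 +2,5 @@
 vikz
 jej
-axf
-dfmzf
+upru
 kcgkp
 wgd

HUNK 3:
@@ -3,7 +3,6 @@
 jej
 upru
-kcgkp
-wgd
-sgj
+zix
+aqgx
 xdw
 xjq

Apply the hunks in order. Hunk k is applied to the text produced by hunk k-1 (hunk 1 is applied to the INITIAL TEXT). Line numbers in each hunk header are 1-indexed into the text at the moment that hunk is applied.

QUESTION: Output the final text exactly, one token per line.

Hunk 1: at line 4 remove [zoj] add [kcgkp,wgd] -> 11 lines: ikrov vikz jej axf dfmzf kcgkp wgd sgj xdw xjq ozmz
Hunk 2: at line 2 remove [axf,dfmzf] add [upru] -> 10 lines: ikrov vikz jej upru kcgkp wgd sgj xdw xjq ozmz
Hunk 3: at line 3 remove [kcgkp,wgd,sgj] add [zix,aqgx] -> 9 lines: ikrov vikz jej upru zix aqgx xdw xjq ozmz

Answer: ikrov
vikz
jej
upru
zix
aqgx
xdw
xjq
ozmz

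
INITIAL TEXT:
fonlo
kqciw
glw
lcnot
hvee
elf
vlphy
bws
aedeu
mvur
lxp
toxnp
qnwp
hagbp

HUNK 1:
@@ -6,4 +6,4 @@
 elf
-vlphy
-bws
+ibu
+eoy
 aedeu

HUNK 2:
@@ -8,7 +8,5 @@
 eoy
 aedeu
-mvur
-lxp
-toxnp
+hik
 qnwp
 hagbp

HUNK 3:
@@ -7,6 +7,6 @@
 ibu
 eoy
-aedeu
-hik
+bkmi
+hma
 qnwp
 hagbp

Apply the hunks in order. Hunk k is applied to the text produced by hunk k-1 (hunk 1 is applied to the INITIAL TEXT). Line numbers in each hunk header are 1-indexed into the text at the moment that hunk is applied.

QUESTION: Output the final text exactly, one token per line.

Answer: fonlo
kqciw
glw
lcnot
hvee
elf
ibu
eoy
bkmi
hma
qnwp
hagbp

Derivation:
Hunk 1: at line 6 remove [vlphy,bws] add [ibu,eoy] -> 14 lines: fonlo kqciw glw lcnot hvee elf ibu eoy aedeu mvur lxp toxnp qnwp hagbp
Hunk 2: at line 8 remove [mvur,lxp,toxnp] add [hik] -> 12 lines: fonlo kqciw glw lcnot hvee elf ibu eoy aedeu hik qnwp hagbp
Hunk 3: at line 7 remove [aedeu,hik] add [bkmi,hma] -> 12 lines: fonlo kqciw glw lcnot hvee elf ibu eoy bkmi hma qnwp hagbp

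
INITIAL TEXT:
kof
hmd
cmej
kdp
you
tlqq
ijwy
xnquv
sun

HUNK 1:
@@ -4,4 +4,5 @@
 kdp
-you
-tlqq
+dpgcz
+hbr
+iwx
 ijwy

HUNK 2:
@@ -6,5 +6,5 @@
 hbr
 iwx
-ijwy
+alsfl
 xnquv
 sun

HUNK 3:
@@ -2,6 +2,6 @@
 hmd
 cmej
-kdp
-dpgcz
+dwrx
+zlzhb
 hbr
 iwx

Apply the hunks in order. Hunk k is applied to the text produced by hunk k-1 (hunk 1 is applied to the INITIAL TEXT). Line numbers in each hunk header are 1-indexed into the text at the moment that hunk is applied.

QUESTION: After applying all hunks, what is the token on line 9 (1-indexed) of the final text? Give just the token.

Answer: xnquv

Derivation:
Hunk 1: at line 4 remove [you,tlqq] add [dpgcz,hbr,iwx] -> 10 lines: kof hmd cmej kdp dpgcz hbr iwx ijwy xnquv sun
Hunk 2: at line 6 remove [ijwy] add [alsfl] -> 10 lines: kof hmd cmej kdp dpgcz hbr iwx alsfl xnquv sun
Hunk 3: at line 2 remove [kdp,dpgcz] add [dwrx,zlzhb] -> 10 lines: kof hmd cmej dwrx zlzhb hbr iwx alsfl xnquv sun
Final line 9: xnquv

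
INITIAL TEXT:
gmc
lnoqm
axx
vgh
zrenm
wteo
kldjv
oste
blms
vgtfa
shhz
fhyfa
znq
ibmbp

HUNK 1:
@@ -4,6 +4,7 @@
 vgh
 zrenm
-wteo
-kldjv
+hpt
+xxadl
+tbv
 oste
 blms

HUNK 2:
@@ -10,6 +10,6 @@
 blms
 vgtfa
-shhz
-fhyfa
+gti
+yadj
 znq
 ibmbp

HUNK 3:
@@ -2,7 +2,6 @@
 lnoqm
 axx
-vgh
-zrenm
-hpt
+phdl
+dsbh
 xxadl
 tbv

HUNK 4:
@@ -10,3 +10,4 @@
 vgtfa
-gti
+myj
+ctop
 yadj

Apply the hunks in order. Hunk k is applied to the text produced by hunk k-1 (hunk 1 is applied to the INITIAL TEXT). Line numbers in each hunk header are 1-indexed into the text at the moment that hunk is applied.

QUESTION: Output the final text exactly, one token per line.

Answer: gmc
lnoqm
axx
phdl
dsbh
xxadl
tbv
oste
blms
vgtfa
myj
ctop
yadj
znq
ibmbp

Derivation:
Hunk 1: at line 4 remove [wteo,kldjv] add [hpt,xxadl,tbv] -> 15 lines: gmc lnoqm axx vgh zrenm hpt xxadl tbv oste blms vgtfa shhz fhyfa znq ibmbp
Hunk 2: at line 10 remove [shhz,fhyfa] add [gti,yadj] -> 15 lines: gmc lnoqm axx vgh zrenm hpt xxadl tbv oste blms vgtfa gti yadj znq ibmbp
Hunk 3: at line 2 remove [vgh,zrenm,hpt] add [phdl,dsbh] -> 14 lines: gmc lnoqm axx phdl dsbh xxadl tbv oste blms vgtfa gti yadj znq ibmbp
Hunk 4: at line 10 remove [gti] add [myj,ctop] -> 15 lines: gmc lnoqm axx phdl dsbh xxadl tbv oste blms vgtfa myj ctop yadj znq ibmbp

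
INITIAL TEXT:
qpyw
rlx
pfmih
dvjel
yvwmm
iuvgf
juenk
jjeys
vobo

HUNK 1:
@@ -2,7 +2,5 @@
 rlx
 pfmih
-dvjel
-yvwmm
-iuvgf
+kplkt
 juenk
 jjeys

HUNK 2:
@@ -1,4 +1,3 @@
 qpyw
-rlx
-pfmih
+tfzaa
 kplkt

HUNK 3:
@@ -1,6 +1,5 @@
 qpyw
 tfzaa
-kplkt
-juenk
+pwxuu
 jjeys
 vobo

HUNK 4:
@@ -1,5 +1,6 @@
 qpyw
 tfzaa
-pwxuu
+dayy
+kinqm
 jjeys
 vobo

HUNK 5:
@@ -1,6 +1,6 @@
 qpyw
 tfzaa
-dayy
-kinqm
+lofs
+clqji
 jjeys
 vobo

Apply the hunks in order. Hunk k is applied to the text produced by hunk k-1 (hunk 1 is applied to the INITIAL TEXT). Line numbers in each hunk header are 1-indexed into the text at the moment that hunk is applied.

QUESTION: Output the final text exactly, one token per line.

Hunk 1: at line 2 remove [dvjel,yvwmm,iuvgf] add [kplkt] -> 7 lines: qpyw rlx pfmih kplkt juenk jjeys vobo
Hunk 2: at line 1 remove [rlx,pfmih] add [tfzaa] -> 6 lines: qpyw tfzaa kplkt juenk jjeys vobo
Hunk 3: at line 1 remove [kplkt,juenk] add [pwxuu] -> 5 lines: qpyw tfzaa pwxuu jjeys vobo
Hunk 4: at line 1 remove [pwxuu] add [dayy,kinqm] -> 6 lines: qpyw tfzaa dayy kinqm jjeys vobo
Hunk 5: at line 1 remove [dayy,kinqm] add [lofs,clqji] -> 6 lines: qpyw tfzaa lofs clqji jjeys vobo

Answer: qpyw
tfzaa
lofs
clqji
jjeys
vobo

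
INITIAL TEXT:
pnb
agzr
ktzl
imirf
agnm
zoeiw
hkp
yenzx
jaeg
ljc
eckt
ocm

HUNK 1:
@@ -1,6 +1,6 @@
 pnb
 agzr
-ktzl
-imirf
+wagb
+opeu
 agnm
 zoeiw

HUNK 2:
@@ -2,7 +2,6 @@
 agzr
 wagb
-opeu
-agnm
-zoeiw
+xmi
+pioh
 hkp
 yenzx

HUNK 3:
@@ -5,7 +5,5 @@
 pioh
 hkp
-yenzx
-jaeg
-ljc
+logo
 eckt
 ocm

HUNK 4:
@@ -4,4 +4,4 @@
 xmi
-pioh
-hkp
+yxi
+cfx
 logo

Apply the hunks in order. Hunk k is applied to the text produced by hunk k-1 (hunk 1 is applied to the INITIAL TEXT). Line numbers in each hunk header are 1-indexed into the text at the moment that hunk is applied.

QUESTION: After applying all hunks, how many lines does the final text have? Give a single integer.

Answer: 9

Derivation:
Hunk 1: at line 1 remove [ktzl,imirf] add [wagb,opeu] -> 12 lines: pnb agzr wagb opeu agnm zoeiw hkp yenzx jaeg ljc eckt ocm
Hunk 2: at line 2 remove [opeu,agnm,zoeiw] add [xmi,pioh] -> 11 lines: pnb agzr wagb xmi pioh hkp yenzx jaeg ljc eckt ocm
Hunk 3: at line 5 remove [yenzx,jaeg,ljc] add [logo] -> 9 lines: pnb agzr wagb xmi pioh hkp logo eckt ocm
Hunk 4: at line 4 remove [pioh,hkp] add [yxi,cfx] -> 9 lines: pnb agzr wagb xmi yxi cfx logo eckt ocm
Final line count: 9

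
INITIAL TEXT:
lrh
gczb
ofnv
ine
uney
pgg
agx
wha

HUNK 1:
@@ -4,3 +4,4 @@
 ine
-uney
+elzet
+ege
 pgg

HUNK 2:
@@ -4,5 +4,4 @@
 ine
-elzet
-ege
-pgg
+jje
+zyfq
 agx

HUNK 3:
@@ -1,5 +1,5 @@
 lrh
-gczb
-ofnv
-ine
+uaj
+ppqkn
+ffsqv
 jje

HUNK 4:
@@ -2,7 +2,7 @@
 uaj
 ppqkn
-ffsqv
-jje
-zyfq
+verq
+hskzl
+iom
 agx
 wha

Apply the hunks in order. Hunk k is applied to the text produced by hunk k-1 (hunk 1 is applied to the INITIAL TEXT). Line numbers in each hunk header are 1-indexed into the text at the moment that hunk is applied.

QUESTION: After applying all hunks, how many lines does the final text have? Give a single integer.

Hunk 1: at line 4 remove [uney] add [elzet,ege] -> 9 lines: lrh gczb ofnv ine elzet ege pgg agx wha
Hunk 2: at line 4 remove [elzet,ege,pgg] add [jje,zyfq] -> 8 lines: lrh gczb ofnv ine jje zyfq agx wha
Hunk 3: at line 1 remove [gczb,ofnv,ine] add [uaj,ppqkn,ffsqv] -> 8 lines: lrh uaj ppqkn ffsqv jje zyfq agx wha
Hunk 4: at line 2 remove [ffsqv,jje,zyfq] add [verq,hskzl,iom] -> 8 lines: lrh uaj ppqkn verq hskzl iom agx wha
Final line count: 8

Answer: 8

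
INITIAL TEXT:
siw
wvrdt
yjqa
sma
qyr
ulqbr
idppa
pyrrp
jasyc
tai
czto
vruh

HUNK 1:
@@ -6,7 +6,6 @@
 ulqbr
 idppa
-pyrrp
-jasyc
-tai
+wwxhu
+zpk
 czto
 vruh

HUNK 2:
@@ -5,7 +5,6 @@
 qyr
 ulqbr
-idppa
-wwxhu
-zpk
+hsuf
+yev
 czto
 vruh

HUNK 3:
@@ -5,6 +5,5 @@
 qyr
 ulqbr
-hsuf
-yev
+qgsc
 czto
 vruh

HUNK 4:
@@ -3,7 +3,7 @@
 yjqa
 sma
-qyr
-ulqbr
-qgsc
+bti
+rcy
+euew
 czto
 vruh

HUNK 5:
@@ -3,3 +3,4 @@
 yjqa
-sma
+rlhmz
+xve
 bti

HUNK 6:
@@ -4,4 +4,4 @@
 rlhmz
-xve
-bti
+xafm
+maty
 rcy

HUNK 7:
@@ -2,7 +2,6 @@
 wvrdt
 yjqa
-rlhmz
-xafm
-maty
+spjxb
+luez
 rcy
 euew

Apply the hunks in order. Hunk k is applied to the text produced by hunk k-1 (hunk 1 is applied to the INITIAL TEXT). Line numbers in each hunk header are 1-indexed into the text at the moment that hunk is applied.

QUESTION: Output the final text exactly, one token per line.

Hunk 1: at line 6 remove [pyrrp,jasyc,tai] add [wwxhu,zpk] -> 11 lines: siw wvrdt yjqa sma qyr ulqbr idppa wwxhu zpk czto vruh
Hunk 2: at line 5 remove [idppa,wwxhu,zpk] add [hsuf,yev] -> 10 lines: siw wvrdt yjqa sma qyr ulqbr hsuf yev czto vruh
Hunk 3: at line 5 remove [hsuf,yev] add [qgsc] -> 9 lines: siw wvrdt yjqa sma qyr ulqbr qgsc czto vruh
Hunk 4: at line 3 remove [qyr,ulqbr,qgsc] add [bti,rcy,euew] -> 9 lines: siw wvrdt yjqa sma bti rcy euew czto vruh
Hunk 5: at line 3 remove [sma] add [rlhmz,xve] -> 10 lines: siw wvrdt yjqa rlhmz xve bti rcy euew czto vruh
Hunk 6: at line 4 remove [xve,bti] add [xafm,maty] -> 10 lines: siw wvrdt yjqa rlhmz xafm maty rcy euew czto vruh
Hunk 7: at line 2 remove [rlhmz,xafm,maty] add [spjxb,luez] -> 9 lines: siw wvrdt yjqa spjxb luez rcy euew czto vruh

Answer: siw
wvrdt
yjqa
spjxb
luez
rcy
euew
czto
vruh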